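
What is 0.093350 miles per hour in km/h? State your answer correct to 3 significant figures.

1 mph = 1.60934 kilometers per hour.
So 0.093350 × 1.60934 ≈ 0.150 km/h.

0.150 km/h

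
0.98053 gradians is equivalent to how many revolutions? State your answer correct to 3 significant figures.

0.00245 rev

1 grad = 0.00250000 revolutions.
0.98053 × 0.00250000 ≈ 0.00245 rev.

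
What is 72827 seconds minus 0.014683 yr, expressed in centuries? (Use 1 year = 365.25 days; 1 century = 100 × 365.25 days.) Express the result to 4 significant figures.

-0.0001238 century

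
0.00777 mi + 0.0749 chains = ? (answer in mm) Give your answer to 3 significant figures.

14000 millimeters

0.00777 mi = 12504.6 mm and 0.0749 chain = 1506.75 mm.
12504.6 + 1506.75 ≈ 14000 mm.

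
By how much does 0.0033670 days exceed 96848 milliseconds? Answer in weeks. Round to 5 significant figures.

0.00032087 wk

0.0033670 d = 0.000481000 wk and 96848 ms = 0.000160132 wk.
0.000481000 − 0.000160132 ≈ 0.00032087 wk.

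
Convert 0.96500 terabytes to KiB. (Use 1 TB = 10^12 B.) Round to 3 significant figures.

1 terabyte = 9.765625 × 10^8 KiB.
Then 0.96500 × 9.765625 × 10^8 ≈ 9.42 × 10^8 KiB.

9.42 × 10^8 KiB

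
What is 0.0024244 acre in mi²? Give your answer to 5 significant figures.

3.7881e-6 mi²

1 acre = 0.00156250 square miles.
0.0024244 × 0.00156250 ≈ 3.7881e-6 mi².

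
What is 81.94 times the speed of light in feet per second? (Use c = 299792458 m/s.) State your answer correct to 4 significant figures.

1 c = 9.83571 × 10^8 feet per second.
So 81.94 × 9.83571 × 10^8 ≈ 8.059 × 10^10 ft/s.

8.059 × 10^10 ft/s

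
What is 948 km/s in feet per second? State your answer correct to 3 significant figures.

3.11 × 10^6 ft/s

1 kilometer per second = 3280.84 ft/s.
948 × 3280.84 ≈ 3.11 × 10^6 ft/s.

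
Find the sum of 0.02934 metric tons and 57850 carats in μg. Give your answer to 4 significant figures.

0.02934 t = 2.93400e+10 μg and 57850 ct = 1.15700e+10 μg.
2.93400e+10 + 1.15700e+10 ≈ 4.091e+10 μg.

4.091e+10 micrograms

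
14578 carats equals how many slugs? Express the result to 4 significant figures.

1 carat = 1.37044e-5 slug.
So 14578 × 1.37044e-5 ≈ 0.1998 slug.

0.1998 slugs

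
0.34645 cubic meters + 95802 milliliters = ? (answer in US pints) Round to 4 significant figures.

0.34645 m³ = 732.179 US pt and 95802 mL = 202.466 US pt.
732.179 + 202.466 ≈ 934.6 US pt.

934.6 US pints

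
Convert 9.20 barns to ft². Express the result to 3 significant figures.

1 barn = 1.07639 × 10^-27 ft².
So 9.20 × 1.07639 × 10^-27 ≈ 9.90 × 10^-27 ft².

9.90 × 10^-27 ft²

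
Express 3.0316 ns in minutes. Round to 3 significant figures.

1 ns = 1.66667e-11 min.
So 3.0316 × 1.66667e-11 ≈ 5.05e-11 min.

5.05e-11 minutes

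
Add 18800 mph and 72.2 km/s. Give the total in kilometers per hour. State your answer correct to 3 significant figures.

290000 km/h

18800 mph = 30255.7 km/h and 72.2 km/s = 259920 km/h.
30255.7 + 259920 ≈ 290000 km/h.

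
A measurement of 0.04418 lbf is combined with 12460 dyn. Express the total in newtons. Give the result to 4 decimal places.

0.3211 newtons

0.04418 lbf = 0.196522 N and 12460 dyn = 0.124600 N.
0.196522 + 0.124600 ≈ 0.3211 N.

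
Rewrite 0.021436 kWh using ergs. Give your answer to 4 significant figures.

1 kilowatt-hour = 3.60000e+13 erg.
Then 0.021436 × 3.60000e+13 ≈ 7.717e+11 erg.

7.717e+11 erg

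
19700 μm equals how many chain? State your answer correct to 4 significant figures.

1 μm = 4.97097e-8 chains.
19700 × 4.97097e-8 ≈ 0.0009793 chain.

0.0009793 chains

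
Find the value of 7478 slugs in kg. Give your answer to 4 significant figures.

109100 kilograms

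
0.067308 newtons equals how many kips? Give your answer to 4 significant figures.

1 newton = 0.000224809 kip.
Thus 0.067308 × 0.000224809 ≈ 1.513e-5 kip.

1.513e-5 kip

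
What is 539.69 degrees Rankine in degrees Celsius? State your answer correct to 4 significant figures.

°R = (°C + 273.15) × 9/5.
Applying the formula gives 26.68 °C.

26.68 °C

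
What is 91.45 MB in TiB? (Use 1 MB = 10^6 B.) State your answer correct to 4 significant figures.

1 MB = 9.09495e-7 tebibytes.
91.45 × 9.09495e-7 ≈ 8.317e-5 TiB.

8.317e-5 tebibytes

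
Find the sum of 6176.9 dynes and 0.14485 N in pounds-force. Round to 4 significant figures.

0.04645 pounds-force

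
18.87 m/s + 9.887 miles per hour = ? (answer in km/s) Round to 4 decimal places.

18.87 m/s = 0.0188700 km/s and 9.887 mph = 0.00441988 km/s.
0.0188700 + 0.00441988 ≈ 0.0233 km/s.

0.0233 kilometers per second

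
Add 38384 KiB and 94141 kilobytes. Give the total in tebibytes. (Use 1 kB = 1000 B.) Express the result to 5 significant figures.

38384 KiB = 3.57479 × 10^-5 TiB and 94141 kB = 8.56207 × 10^-5 TiB.
3.57479 × 10^-5 + 8.56207 × 10^-5 ≈ 0.00012137 TiB.

0.00012137 TiB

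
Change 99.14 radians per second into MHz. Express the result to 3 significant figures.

1 rad/s = 1.59155 × 10^-7 megahertz.
Then 99.14 × 1.59155 × 10^-7 ≈ 1.58 × 10^-5 MHz.

1.58 × 10^-5 megahertz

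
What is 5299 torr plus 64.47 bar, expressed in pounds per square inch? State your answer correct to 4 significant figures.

1038 psi

5299 torr = 102.466 psi and 64.47 bar = 935.058 psi.
102.466 + 935.058 ≈ 1038 psi.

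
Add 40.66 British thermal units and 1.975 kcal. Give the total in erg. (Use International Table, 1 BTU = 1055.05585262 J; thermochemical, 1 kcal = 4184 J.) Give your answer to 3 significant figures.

5.12 × 10^11 ergs

40.66 BTU = 4.28986 × 10^11 erg and 1.975 kcal = 8.26340 × 10^10 erg.
4.28986 × 10^11 + 8.26340 × 10^10 ≈ 5.12 × 10^11 erg.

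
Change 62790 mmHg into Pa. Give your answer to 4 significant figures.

1 millimeter of mercury = 133.322 pascals.
So 62790 × 133.322 ≈ 8.371e+6 Pa.

8.371e+6 pascals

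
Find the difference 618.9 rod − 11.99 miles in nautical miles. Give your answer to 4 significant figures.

618.9 rod = 1.68065 nmi and 11.99 mi = 10.4190 nmi.
1.68065 − 10.4190 ≈ -8.738 nmi.

-8.738 nautical miles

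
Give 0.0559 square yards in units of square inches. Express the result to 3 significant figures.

1 square yard = 1296.00 in².
Thus 0.0559 × 1296.00 ≈ 72.4 in².

72.4 square inches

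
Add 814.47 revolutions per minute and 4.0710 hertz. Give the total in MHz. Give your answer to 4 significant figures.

1.765e-5 MHz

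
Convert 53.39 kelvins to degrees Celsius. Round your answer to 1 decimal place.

-219.8 °C

K = °C + 273.15.
Applying the formula gives -219.8 °C.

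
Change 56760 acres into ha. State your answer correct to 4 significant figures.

1 acre = 0.404686 ha.
So 56760 × 0.404686 ≈ 22970 ha.

22970 ha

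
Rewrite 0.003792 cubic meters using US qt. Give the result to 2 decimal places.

4.01 US quarts

1 cubic meter = 1056.69 US qt.
Then 0.003792 × 1056.69 ≈ 4.01 US qt.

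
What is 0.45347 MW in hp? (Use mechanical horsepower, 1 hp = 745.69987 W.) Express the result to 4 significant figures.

608.1 horsepower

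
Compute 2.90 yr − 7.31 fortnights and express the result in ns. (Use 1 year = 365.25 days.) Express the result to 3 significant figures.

2.90 yr = 9.15170 × 10^16 ns and 7.31 fortnight = 8.84218 × 10^15 ns.
9.15170 × 10^16 − 8.84218 × 10^15 ≈ 8.27 × 10^16 ns.

8.27 × 10^16 nanoseconds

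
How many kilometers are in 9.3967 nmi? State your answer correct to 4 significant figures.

1 nautical mile = 1.85200 km.
Then 9.3967 × 1.85200 ≈ 17.40 km.

17.40 kilometers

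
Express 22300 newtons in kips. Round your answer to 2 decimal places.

1 N = 0.000224809 kip.
So 22300 × 0.000224809 ≈ 5.01 kip.

5.01 kip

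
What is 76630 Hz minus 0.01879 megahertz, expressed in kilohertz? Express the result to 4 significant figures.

57.84 kilohertz

76630 Hz = 76.6300 kHz and 0.01879 MHz = 18.7900 kHz.
76.6300 − 18.7900 ≈ 57.84 kHz.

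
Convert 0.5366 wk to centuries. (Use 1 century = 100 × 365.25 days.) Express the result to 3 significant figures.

1 wk = 0.000191650 century.
0.5366 × 0.000191650 ≈ 0.000103 century.

0.000103 century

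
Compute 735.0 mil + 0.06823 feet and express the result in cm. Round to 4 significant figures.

3.947 centimeters

735.0 mil = 1.86690 cm and 0.06823 ft = 2.07965 cm.
1.86690 + 2.07965 ≈ 3.947 cm.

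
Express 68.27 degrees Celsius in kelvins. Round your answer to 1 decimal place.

K = °C + 273.15.
Applying the formula gives 341.4 K.

341.4 kelvins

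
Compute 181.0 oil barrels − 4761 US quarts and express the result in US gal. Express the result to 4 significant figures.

6412 US gal

181.0 bbl = 7602.00 US gal and 4761 US qt = 1190.25 US gal.
7602.00 − 1190.25 ≈ 6412 US gal.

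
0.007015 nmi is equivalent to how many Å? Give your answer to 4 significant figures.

1.299e+11 Å

1 nmi = 1.85200e+13 Å.
Then 0.007015 × 1.85200e+13 ≈ 1.299e+11 Å.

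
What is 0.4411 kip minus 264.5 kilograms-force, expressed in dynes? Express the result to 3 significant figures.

0.4411 kip = 1.96211e+8 dyn and 264.5 kgf = 2.59386e+8 dyn.
1.96211e+8 − 2.59386e+8 ≈ -6.32e+7 dyn.

-6.32e+7 dyn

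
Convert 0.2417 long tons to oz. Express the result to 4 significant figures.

8663 ounces

1 long ton = 35840.0 oz.
Thus 0.2417 × 35840.0 ≈ 8663 oz.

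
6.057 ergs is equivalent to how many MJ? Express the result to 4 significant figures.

6.057 × 10^-13 MJ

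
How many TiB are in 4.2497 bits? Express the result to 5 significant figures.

4.8313e-13 tebibytes

1 bit = 1.136868e-13 tebibytes.
So 4.2497 × 1.136868e-13 ≈ 4.8313e-13 TiB.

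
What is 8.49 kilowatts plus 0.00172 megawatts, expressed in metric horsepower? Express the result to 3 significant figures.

13.9 PS

8.49 kW = 11.5432 PS and 0.00172 MW = 2.33855 PS.
11.5432 + 2.33855 ≈ 13.9 PS.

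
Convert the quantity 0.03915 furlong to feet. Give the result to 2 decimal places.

1 furlong = 660.000 ft.
So 0.03915 × 660.000 ≈ 25.84 ft.

25.84 feet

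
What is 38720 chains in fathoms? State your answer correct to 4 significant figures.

425900 fathoms

1 chain = 11.0000 fathom.
38720 × 11.0000 ≈ 425900 fathom.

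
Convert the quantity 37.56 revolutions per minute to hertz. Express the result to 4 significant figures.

1 rpm = 0.0166667 Hz.
Thus 37.56 × 0.0166667 ≈ 0.6260 Hz.

0.6260 Hz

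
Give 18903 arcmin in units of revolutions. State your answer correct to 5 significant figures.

0.87514 revolutions

1 arcmin = 4.62963 × 10^-5 rev.
Then 18903 × 4.62963 × 10^-5 ≈ 0.87514 rev.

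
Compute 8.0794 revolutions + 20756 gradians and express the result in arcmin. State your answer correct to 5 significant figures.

1.2953 × 10^6 arcminutes

8.0794 rev = 174515 arcmin and 20756 grad = 1.12082 × 10^6 arcmin.
174515 + 1.12082 × 10^6 ≈ 1.2953 × 10^6 arcmin.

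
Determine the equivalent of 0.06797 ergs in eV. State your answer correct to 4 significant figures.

4.242 × 10^10 electronvolts

1 erg = 6.24151 × 10^11 eV.
Then 0.06797 × 6.24151 × 10^11 ≈ 4.242 × 10^10 eV.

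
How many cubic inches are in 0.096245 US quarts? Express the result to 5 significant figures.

5.5581 in³

1 US qt = 57.7500 in³.
Thus 0.096245 × 57.7500 ≈ 5.5581 in³.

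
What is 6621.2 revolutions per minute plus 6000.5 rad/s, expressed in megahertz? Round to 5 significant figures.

6621.2 rpm = 0.000110353 MHz and 6000.5 rad/s = 0.000955009 MHz.
0.000110353 + 0.000955009 ≈ 0.0010654 MHz.

0.0010654 MHz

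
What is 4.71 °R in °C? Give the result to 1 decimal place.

-270.5 °C

°R = (°C + 273.15) × 9/5.
Applying the formula gives -270.5 °C.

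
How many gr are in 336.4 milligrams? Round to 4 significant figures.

5.191 gr

1 mg = 0.0154324 gr.
Then 336.4 × 0.0154324 ≈ 5.191 gr.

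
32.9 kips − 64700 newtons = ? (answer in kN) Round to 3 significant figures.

32.9 kip = 146.346 kN and 64700 N = 64.7000 kN.
146.346 − 64.7000 ≈ 81.6 kN.

81.6 kN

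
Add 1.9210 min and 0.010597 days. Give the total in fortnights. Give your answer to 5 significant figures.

0.00085222 fortnights

1.9210 min = 9.52877 × 10^-5 fortnight and 0.010597 d = 0.000756929 fortnight.
9.52877 × 10^-5 + 0.000756929 ≈ 0.00085222 fortnight.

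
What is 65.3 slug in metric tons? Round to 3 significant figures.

0.953 t

1 slug = 0.0145939 metric tons.
65.3 × 0.0145939 ≈ 0.953 t.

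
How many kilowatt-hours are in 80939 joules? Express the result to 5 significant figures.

0.022483 kWh

1 joule = 2.77778e-7 kWh.
80939 × 2.77778e-7 ≈ 0.022483 kWh.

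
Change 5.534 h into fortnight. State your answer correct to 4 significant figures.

1 h = 0.00297619 fortnight.
So 5.534 × 0.00297619 ≈ 0.01647 fortnight.

0.01647 fortnight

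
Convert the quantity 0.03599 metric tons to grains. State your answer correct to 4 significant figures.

555400 gr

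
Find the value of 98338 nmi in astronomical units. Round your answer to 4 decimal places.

1 nmi = 1.23799e-8 astronomical units.
98338 × 1.23799e-8 ≈ 0.0012 au.

0.0012 au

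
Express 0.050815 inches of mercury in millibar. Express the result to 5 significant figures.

1.7208 millibar

1 inHg = 33.8639 mbar.
0.050815 × 33.8639 ≈ 1.7208 mbar.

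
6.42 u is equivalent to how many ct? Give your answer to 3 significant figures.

5.33e-23 ct

1 atomic mass unit = 8.30270e-24 carats.
Then 6.42 × 8.30270e-24 ≈ 5.33e-23 ct.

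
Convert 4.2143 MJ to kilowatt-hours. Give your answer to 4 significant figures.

1 megajoule = 0.277778 kilowatt-hours.
Thus 4.2143 × 0.277778 ≈ 1.171 kWh.

1.171 kilowatt-hours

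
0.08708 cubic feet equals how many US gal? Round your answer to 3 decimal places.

0.651 US gal

1 ft³ = 7.48052 US gallons.
Then 0.08708 × 7.48052 ≈ 0.651 US gal.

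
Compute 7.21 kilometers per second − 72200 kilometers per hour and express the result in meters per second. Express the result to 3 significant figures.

-12800 meters per second

7.21 km/s = 7210.00 m/s and 72200 km/h = 20055.6 m/s.
7210.00 − 20055.6 ≈ -12800 m/s.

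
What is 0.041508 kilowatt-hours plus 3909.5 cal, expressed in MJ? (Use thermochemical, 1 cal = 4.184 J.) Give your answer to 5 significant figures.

0.041508 kWh = 0.149429 MJ and 3909.5 cal = 0.0163573 MJ.
0.149429 + 0.0163573 ≈ 0.16579 MJ.

0.16579 MJ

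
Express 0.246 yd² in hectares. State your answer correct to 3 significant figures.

1 square yard = 8.36127 × 10^-5 ha.
Then 0.246 × 8.36127 × 10^-5 ≈ 2.06 × 10^-5 ha.

2.06 × 10^-5 hectares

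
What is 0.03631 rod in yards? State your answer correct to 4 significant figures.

0.1997 yards

1 rod = 5.50000 yd.
0.03631 × 5.50000 ≈ 0.1997 yd.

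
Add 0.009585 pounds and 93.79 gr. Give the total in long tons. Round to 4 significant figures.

1.026e-5 long tons

0.009585 lb = 4.27902e-6 long ton and 93.79 gr = 5.98151e-6 long ton.
4.27902e-6 + 5.98151e-6 ≈ 1.026e-5 long ton.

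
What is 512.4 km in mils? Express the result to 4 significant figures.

1 km = 3.93701e+7 mil.
So 512.4 × 3.93701e+7 ≈ 2.017e+10 mil.

2.017e+10 mils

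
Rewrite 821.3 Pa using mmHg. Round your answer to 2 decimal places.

6.16 mmHg

1 pascal = 0.00750062 mmHg.
Then 821.3 × 0.00750062 ≈ 6.16 mmHg.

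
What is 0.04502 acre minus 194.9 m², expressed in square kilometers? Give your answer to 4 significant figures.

-1.271e-5 square kilometers

0.04502 acre = 0.000182189 km² and 194.9 m² = 0.000194900 km².
0.000182189 − 0.000194900 ≈ -1.271e-5 km².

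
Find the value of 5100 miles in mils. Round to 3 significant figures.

1 mi = 6.33600 × 10^7 mil.
So 5100 × 6.33600 × 10^7 ≈ 3.23 × 10^11 mil.

3.23 × 10^11 mils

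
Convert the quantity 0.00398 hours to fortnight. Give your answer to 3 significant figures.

1 h = 0.00297619 fortnights.
So 0.00398 × 0.00297619 ≈ 1.18 × 10^-5 fortnight.

1.18 × 10^-5 fortnights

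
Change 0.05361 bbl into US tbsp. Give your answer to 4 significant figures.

576.4 US tbsp

1 oil barrel = 10752.0 US tbsp.
Thus 0.05361 × 10752.0 ≈ 576.4 US tbsp.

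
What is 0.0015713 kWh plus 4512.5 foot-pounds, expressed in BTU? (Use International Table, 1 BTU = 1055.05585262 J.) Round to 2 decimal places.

0.0015713 kWh = 5.36150 BTU and 4512.5 ft·lbf = 5.79887 BTU.
5.36150 + 5.79887 ≈ 11.16 BTU.

11.16 BTU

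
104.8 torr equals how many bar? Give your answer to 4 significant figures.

0.1397 bar

1 torr = 0.00133322 bar.
So 104.8 × 0.00133322 ≈ 0.1397 bar.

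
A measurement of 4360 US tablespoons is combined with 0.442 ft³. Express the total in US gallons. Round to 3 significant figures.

20.3 US gallons

4360 US tbsp = 17.03125 US gal and 0.442 ft³ = 3.306390 US gal.
17.03125 + 3.306390 ≈ 20.3 US gal.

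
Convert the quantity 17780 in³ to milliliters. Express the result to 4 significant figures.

291400 mL

1 cubic inch = 16.3871 mL.
17780 × 16.3871 ≈ 291400 mL.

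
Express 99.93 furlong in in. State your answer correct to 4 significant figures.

1 furlong = 7920.00 inches.
99.93 × 7920.00 ≈ 791400 in.

791400 inches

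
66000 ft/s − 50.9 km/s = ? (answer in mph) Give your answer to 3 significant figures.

-68900 mph

66000 ft/s = 45000.0 mph and 50.9 km/s = 113860 mph.
45000.0 − 113860 ≈ -68900 mph.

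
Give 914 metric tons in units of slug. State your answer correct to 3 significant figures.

1 t = 68.5218 slug.
Then 914 × 68.5218 ≈ 62600 slug.

62600 slugs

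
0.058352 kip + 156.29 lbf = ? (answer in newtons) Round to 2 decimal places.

954.78 N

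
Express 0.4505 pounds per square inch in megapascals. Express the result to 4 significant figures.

1 psi = 0.00689476 MPa.
Then 0.4505 × 0.00689476 ≈ 0.003106 MPa.

0.003106 MPa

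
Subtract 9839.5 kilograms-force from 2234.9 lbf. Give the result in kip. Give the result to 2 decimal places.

-19.46 kips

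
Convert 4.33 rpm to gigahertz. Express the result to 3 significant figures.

7.22 × 10^-11 gigahertz

1 rpm = 1.66667 × 10^-11 GHz.
So 4.33 × 1.66667 × 10^-11 ≈ 7.22 × 10^-11 GHz.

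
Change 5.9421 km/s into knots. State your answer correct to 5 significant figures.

11551 knots

1 km/s = 1943.844 kn.
5.9421 × 1943.844 ≈ 11551 kn.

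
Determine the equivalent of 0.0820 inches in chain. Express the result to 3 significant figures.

0.000104 chain

1 in = 0.00126263 chain.
0.0820 × 0.00126263 ≈ 0.000104 chain.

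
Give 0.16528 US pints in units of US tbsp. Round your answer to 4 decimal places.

5.2890 US tbsp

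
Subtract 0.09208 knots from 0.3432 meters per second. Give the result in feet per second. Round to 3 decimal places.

0.971 ft/s

0.3432 m/s = 1.12598 ft/s and 0.09208 kn = 0.155414 ft/s.
1.12598 − 0.155414 ≈ 0.971 ft/s.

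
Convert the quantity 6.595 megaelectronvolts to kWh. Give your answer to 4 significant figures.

2.935 × 10^-19 kWh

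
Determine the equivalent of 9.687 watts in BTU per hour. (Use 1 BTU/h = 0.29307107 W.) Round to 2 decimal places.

33.05 BTU/h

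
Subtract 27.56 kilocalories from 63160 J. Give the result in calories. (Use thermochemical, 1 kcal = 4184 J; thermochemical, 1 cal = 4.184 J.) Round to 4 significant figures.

-12460 calories

63160 J = 15095.6 cal and 27.56 kcal = 27560.0 cal.
15095.6 − 27560.0 ≈ -12460 cal.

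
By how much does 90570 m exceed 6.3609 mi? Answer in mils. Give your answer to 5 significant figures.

3.1627 × 10^9 mils

90570 m = 3.56575 × 10^9 mil and 6.3609 mi = 4.03027 × 10^8 mil.
3.56575 × 10^9 − 4.03027 × 10^8 ≈ 3.1627 × 10^9 mil.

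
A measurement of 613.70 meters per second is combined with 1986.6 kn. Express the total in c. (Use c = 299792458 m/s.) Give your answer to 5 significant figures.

5.4561 × 10^-6 times the speed of light

613.70 m/s = 2.04708 × 10^-6 c and 1986.6 kn = 3.40901 × 10^-6 c.
2.04708 × 10^-6 + 3.40901 × 10^-6 ≈ 5.4561 × 10^-6 c.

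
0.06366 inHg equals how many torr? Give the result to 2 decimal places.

1 inch of mercury = 25.4000 torr.
0.06366 × 25.4000 ≈ 1.62 torr.

1.62 torr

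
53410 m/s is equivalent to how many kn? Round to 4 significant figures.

103800 knots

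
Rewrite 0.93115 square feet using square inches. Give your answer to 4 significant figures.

134.1 in²

1 square foot = 144.000 square inches.
Thus 0.93115 × 144.000 ≈ 134.1 in².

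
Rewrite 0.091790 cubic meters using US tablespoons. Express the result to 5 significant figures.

6207.6 US tbsp

1 m³ = 67628.0 US tbsp.
Then 0.091790 × 67628.0 ≈ 6207.6 US tbsp.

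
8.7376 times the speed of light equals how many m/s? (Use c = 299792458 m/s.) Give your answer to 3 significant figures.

2.62 × 10^9 meters per second

1 c = 2.99792 × 10^8 m/s.
8.7376 × 2.99792 × 10^8 ≈ 2.62 × 10^9 m/s.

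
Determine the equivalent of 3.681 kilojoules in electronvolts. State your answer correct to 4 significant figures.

2.297e+22 electronvolts

1 kilojoule = 6.24151e+21 eV.
Then 3.681 × 6.24151e+21 ≈ 2.297e+22 eV.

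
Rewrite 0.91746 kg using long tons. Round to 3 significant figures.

0.000903 long ton

1 kilogram = 0.000984207 long ton.
Thus 0.91746 × 0.000984207 ≈ 0.000903 long ton.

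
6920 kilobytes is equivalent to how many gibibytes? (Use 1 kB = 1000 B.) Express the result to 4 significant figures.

1 kilobyte = 9.31323 × 10^-7 gibibytes.
Thus 6920 × 9.31323 × 10^-7 ≈ 0.006445 GiB.

0.006445 gibibytes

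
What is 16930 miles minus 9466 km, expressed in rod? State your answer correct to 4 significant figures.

16930 mi = 5.41760 × 10^6 rod and 9466 km = 1.88221 × 10^6 rod.
5.41760 × 10^6 − 1.88221 × 10^6 ≈ 3.535 × 10^6 rod.

3.535 × 10^6 rod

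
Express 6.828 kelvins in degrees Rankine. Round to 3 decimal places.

12.290 degrees Rankine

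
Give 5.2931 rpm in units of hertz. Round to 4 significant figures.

1 revolution per minute = 0.0166667 hertz.
Then 5.2931 × 0.0166667 ≈ 0.08822 Hz.

0.08822 Hz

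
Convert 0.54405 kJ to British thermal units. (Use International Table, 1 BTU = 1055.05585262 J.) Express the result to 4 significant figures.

0.5157 British thermal units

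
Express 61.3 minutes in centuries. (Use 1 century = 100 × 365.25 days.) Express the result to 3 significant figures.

1 min = 1.90129 × 10^-8 centuries.
Then 61.3 × 1.90129 × 10^-8 ≈ 1.17 × 10^-6 century.

1.17 × 10^-6 centuries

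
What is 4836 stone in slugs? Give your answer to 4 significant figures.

1 stone = 0.435133 slugs.
Thus 4836 × 0.435133 ≈ 2104 slug.

2104 slugs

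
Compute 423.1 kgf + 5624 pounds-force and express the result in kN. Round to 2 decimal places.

29.17 kilonewtons

423.1 kgf = 4.14919 kN and 5624 lbf = 25.0168 kN.
4.14919 + 25.0168 ≈ 29.17 kN.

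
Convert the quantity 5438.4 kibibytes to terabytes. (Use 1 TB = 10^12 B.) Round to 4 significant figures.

5.569 × 10^-6 TB

1 KiB = 1.02400 × 10^-9 terabytes.
Thus 5438.4 × 1.02400 × 10^-9 ≈ 5.569 × 10^-6 TB.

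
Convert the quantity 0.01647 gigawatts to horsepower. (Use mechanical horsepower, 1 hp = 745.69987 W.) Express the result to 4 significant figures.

1 GW = 1.34102e+6 horsepower.
0.01647 × 1.34102e+6 ≈ 22090 hp.

22090 horsepower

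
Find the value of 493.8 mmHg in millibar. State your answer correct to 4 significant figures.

1 millimeter of mercury = 1.33322 mbar.
So 493.8 × 1.33322 ≈ 658.3 mbar.

658.3 mbar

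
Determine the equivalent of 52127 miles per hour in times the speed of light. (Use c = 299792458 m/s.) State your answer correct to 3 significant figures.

7.77 × 10^-5 c

1 mile per hour = 1.49116 × 10^-9 times the speed of light.
Thus 52127 × 1.49116 × 10^-9 ≈ 7.77 × 10^-5 c.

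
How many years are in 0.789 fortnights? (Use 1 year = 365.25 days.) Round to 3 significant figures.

0.0302 yr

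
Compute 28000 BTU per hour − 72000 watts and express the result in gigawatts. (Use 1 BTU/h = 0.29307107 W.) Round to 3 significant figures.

-6.38 × 10^-5 gigawatts

28000 BTU/h = 8.20599 × 10^-6 GW and 72000 W = 7.20000 × 10^-5 GW.
8.20599 × 10^-6 − 7.20000 × 10^-5 ≈ -6.38 × 10^-5 GW.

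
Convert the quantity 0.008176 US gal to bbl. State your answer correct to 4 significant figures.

1 US gal = 0.0238095 bbl.
Then 0.008176 × 0.0238095 ≈ 0.0001947 bbl.

0.0001947 bbl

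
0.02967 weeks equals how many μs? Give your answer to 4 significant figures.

1 wk = 6.04800 × 10^11 μs.
Thus 0.02967 × 6.04800 × 10^11 ≈ 1.794 × 10^10 μs.

1.794 × 10^10 microseconds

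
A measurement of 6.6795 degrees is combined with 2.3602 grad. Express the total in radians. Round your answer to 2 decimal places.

6.6795 ° = 0.116579 rad and 2.3602 grad = 0.0370739 rad.
0.116579 + 0.0370739 ≈ 0.15 rad.

0.15 rad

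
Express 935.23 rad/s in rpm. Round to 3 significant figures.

8930 rpm

1 radian per second = 9.54930 revolutions per minute.
935.23 × 9.54930 ≈ 8930 rpm.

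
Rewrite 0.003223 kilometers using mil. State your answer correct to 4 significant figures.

1 kilometer = 3.93701e+7 mils.
Thus 0.003223 × 3.93701e+7 ≈ 126900 mil.

126900 mils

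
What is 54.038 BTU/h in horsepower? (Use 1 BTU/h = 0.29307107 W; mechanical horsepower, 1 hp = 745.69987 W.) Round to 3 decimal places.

0.021 horsepower

1 BTU per hour = 0.000393015 horsepower.
Then 54.038 × 0.000393015 ≈ 0.021 hp.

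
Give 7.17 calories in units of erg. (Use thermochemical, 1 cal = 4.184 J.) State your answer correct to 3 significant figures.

1 calorie = 4.18400e+7 erg.
Thus 7.17 × 4.18400e+7 ≈ 3.00e+8 erg.

3.00e+8 ergs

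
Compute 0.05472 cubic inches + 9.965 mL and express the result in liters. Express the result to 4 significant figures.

0.05472 in³ = 0.000896700 L and 9.965 mL = 0.00996500 L.
0.000896700 + 0.00996500 ≈ 0.01086 L.

0.01086 liters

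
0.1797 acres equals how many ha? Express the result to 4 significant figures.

0.07272 ha

1 acre = 0.404686 ha.
Thus 0.1797 × 0.404686 ≈ 0.07272 ha.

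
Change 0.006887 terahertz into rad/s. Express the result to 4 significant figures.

1 THz = 6.28319e+12 radians per second.
So 0.006887 × 6.28319e+12 ≈ 4.327e+10 rad/s.

4.327e+10 radians per second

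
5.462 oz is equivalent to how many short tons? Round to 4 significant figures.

0.0001707 short tons

1 oz = 3.12500e-5 short tons.
So 5.462 × 3.12500e-5 ≈ 0.0001707 short ton.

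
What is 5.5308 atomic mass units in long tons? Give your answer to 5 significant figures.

1 u = 1.634313 × 10^-30 long ton.
So 5.5308 × 1.634313 × 10^-30 ≈ 9.0391 × 10^-30 long ton.

9.0391 × 10^-30 long tons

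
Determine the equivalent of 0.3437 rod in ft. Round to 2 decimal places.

1 rod = 16.5000 ft.
So 0.3437 × 16.5000 ≈ 5.67 ft.

5.67 feet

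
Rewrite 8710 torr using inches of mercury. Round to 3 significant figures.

1 torr = 0.0393701 inHg.
Thus 8710 × 0.0393701 ≈ 343 inHg.

343 inHg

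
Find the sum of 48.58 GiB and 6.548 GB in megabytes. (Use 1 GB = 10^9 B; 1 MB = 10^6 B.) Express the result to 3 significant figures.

58700 megabytes

48.58 GiB = 52162.4 MB and 6.548 GB = 6548.00 MB.
52162.4 + 6548.00 ≈ 58700 MB.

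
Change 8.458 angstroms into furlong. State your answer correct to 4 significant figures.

4.204 × 10^-12 furlong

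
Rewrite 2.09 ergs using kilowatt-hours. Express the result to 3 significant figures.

5.81 × 10^-14 kWh

1 erg = 2.77778 × 10^-14 kWh.
Then 2.09 × 2.77778 × 10^-14 ≈ 5.81 × 10^-14 kWh.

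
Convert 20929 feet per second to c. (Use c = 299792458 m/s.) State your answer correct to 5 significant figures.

1 ft/s = 1.01670e-9 c.
20929 × 1.01670e-9 ≈ 2.1279e-5 c.

2.1279e-5 times the speed of light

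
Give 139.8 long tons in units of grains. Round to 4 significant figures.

2.192e+9 grains

1 long ton = 1.56800e+7 gr.
Then 139.8 × 1.56800e+7 ≈ 2.192e+9 gr.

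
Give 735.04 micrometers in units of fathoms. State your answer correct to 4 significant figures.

1 μm = 5.46807 × 10^-7 fathom.
735.04 × 5.46807 × 10^-7 ≈ 0.0004019 fathom.

0.0004019 fathom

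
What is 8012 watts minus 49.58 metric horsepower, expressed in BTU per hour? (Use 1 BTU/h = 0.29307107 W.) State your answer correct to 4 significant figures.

8012 W = 27338.1 BTU/h and 49.58 PS = 124427 BTU/h.
27338.1 − 124427 ≈ -97090 BTU/h.

-97090 BTU/h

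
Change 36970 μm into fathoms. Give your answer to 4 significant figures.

0.02022 fathom

1 μm = 5.46807 × 10^-7 fathom.
So 36970 × 5.46807 × 10^-7 ≈ 0.02022 fathom.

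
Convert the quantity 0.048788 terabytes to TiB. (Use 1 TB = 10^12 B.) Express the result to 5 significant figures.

0.044372 tebibytes

1 TB = 0.909495 tebibytes.
0.048788 × 0.909495 ≈ 0.044372 TiB.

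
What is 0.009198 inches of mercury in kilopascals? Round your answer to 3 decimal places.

0.031 kPa

1 inHg = 3.38639 kPa.
So 0.009198 × 3.38639 ≈ 0.031 kPa.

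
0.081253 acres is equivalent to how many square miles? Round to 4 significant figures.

0.0001270 mi²

1 acre = 0.00156250 mi².
Thus 0.081253 × 0.00156250 ≈ 0.0001270 mi².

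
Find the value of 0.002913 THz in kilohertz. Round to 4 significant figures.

2.913 × 10^6 kHz

1 THz = 1.00000 × 10^9 kilohertz.
0.002913 × 1.00000 × 10^9 ≈ 2.913 × 10^6 kHz.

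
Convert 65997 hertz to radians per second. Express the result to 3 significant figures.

1 hertz = 6.28319 radians per second.
So 65997 × 6.28319 ≈ 415000 rad/s.

415000 rad/s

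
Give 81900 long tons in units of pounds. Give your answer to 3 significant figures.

1.83e+8 lb

1 long ton = 2240.00 pounds.
Thus 81900 × 2240.00 ≈ 1.83e+8 lb.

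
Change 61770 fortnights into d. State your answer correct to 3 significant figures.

1 fortnight = 14.0000 d.
Then 61770 × 14.0000 ≈ 865000 d.

865000 days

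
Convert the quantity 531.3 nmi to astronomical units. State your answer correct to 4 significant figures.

1 nautical mile = 1.23799e-8 au.
531.3 × 1.23799e-8 ≈ 6.577e-6 au.

6.577e-6 au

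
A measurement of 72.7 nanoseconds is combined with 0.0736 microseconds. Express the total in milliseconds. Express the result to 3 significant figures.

0.000146 ms

72.7 ns = 7.27000 × 10^-5 ms and 0.0736 μs = 7.36000 × 10^-5 ms.
7.27000 × 10^-5 + 7.36000 × 10^-5 ≈ 0.000146 ms.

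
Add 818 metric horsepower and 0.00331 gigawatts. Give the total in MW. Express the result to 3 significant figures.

818 PS = 0.601638 MW and 0.00331 GW = 3.31000 MW.
0.601638 + 3.31000 ≈ 3.91 MW.

3.91 MW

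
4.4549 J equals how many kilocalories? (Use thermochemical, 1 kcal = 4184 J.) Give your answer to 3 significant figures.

0.00106 kcal

1 J = 0.000239006 kcal.
Thus 4.4549 × 0.000239006 ≈ 0.00106 kcal.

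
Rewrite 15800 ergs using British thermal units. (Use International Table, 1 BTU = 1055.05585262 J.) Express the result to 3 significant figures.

1.50e-6 BTU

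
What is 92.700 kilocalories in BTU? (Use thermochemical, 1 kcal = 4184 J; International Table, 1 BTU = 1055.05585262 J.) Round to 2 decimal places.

367.62 BTU

1 kilocalorie = 3.96567 British thermal units.
Then 92.700 × 3.96567 ≈ 367.62 BTU.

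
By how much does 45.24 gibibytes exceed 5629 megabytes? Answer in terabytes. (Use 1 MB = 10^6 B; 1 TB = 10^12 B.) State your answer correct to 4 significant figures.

45.24 GiB = 0.0485761 TB and 5629 MB = 0.00562900 TB.
0.0485761 − 0.00562900 ≈ 0.04295 TB.

0.04295 terabytes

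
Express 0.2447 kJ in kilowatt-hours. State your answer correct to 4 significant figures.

6.797 × 10^-5 kilowatt-hours

1 kJ = 0.000277778 kWh.
Thus 0.2447 × 0.000277778 ≈ 6.797 × 10^-5 kWh.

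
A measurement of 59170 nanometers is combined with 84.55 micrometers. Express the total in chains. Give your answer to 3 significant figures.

59170 nm = 2.94132 × 10^-6 chain and 84.55 μm = 4.20295 × 10^-6 chain.
2.94132 × 10^-6 + 4.20295 × 10^-6 ≈ 7.14 × 10^-6 chain.

7.14 × 10^-6 chain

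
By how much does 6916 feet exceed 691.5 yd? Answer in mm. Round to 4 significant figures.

6916 ft = 2.10800 × 10^6 mm and 691.5 yd = 632308 mm.
2.10800 × 10^6 − 632308 ≈ 1.476 × 10^6 mm.

1.476 × 10^6 millimeters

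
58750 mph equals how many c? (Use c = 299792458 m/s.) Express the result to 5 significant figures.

1 mile per hour = 1.49116 × 10^-9 times the speed of light.
58750 × 1.49116 × 10^-9 ≈ 8.7606 × 10^-5 c.

8.7606 × 10^-5 c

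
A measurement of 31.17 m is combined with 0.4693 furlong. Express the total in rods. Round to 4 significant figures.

24.97 rod

31.17 m = 6.19780 rod and 0.4693 furlong = 18.7720 rod.
6.19780 + 18.7720 ≈ 24.97 rod.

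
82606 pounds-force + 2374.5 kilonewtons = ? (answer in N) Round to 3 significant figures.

2.74e+6 newtons

82606 lbf = 367450 N and 2374.5 kN = 2.37450e+6 N.
367450 + 2.37450e+6 ≈ 2.74e+6 N.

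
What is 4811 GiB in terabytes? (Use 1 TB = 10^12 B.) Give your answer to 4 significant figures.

1 gibibyte = 0.00107374 terabytes.
Thus 4811 × 0.00107374 ≈ 5.166 TB.

5.166 terabytes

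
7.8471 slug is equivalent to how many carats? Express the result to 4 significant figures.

1 slug = 72969.5 ct.
7.8471 × 72969.5 ≈ 572600 ct.

572600 carats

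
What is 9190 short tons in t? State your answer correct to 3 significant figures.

8340 t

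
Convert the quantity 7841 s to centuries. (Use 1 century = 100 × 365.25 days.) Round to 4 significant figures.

2.485 × 10^-6 centuries

1 second = 3.16881 × 10^-10 centuries.
Then 7841 × 3.16881 × 10^-10 ≈ 2.485 × 10^-6 century.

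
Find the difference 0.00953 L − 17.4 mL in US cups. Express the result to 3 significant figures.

-0.0333 US cup

0.00953 L = 0.0402810 US cup and 17.4 mL = 0.0735455 US cup.
0.0402810 − 0.0735455 ≈ -0.0333 US cup.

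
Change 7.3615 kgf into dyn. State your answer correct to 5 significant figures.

7.2192 × 10^6 dyn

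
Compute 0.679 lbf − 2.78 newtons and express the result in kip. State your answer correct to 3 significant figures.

0.679 lbf = 0.000679000 kip and 2.78 N = 0.000624969 kip.
0.000679000 − 0.000624969 ≈ 5.40e-5 kip.

5.40e-5 kips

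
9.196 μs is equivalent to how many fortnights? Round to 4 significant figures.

7.603e-12 fortnights

1 μs = 8.26720e-13 fortnight.
Then 9.196 × 8.26720e-13 ≈ 7.603e-12 fortnight.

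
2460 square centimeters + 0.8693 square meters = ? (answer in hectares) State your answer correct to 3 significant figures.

0.000112 ha

2460 cm² = 2.46000e-5 ha and 0.8693 m² = 8.69300e-5 ha.
2.46000e-5 + 8.69300e-5 ≈ 0.000112 ha.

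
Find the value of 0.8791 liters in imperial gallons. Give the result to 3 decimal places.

1 liter = 0.219969 imp gal.
Then 0.8791 × 0.219969 ≈ 0.193 imp gal.

0.193 imp gal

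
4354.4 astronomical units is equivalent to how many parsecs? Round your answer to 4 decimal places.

1 astronomical unit = 4.84814 × 10^-6 parsecs.
Then 4354.4 × 4.84814 × 10^-6 ≈ 0.0211 pc.

0.0211 parsecs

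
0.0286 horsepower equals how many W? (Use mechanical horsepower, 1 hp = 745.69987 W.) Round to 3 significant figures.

1 horsepower = 745.700 watts.
So 0.0286 × 745.700 ≈ 21.3 W.

21.3 watts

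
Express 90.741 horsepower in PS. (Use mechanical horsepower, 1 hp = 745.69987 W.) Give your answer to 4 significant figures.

1 horsepower = 1.01387 PS.
Then 90.741 × 1.01387 ≈ 92.00 PS.

92.00 PS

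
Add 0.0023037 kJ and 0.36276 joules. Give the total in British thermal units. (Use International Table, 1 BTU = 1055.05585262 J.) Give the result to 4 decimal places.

0.0025 British thermal units

0.0023037 kJ = 0.00218349 BTU and 0.36276 J = 0.000343830 BTU.
0.00218349 + 0.000343830 ≈ 0.0025 BTU.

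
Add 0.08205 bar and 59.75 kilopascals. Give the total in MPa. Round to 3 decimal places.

0.068 megapascals

0.08205 bar = 0.00820500 MPa and 59.75 kPa = 0.0597500 MPa.
0.00820500 + 0.0597500 ≈ 0.068 MPa.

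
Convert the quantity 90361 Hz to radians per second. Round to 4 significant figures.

1 hertz = 6.28319 rad/s.
Then 90361 × 6.28319 ≈ 567800 rad/s.

567800 rad/s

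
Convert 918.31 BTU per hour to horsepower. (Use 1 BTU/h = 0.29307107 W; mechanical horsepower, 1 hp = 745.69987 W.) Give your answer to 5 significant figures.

0.36091 hp

1 BTU/h = 0.000393015 hp.
918.31 × 0.000393015 ≈ 0.36091 hp.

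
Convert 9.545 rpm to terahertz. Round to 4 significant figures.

1 rpm = 1.66667 × 10^-14 THz.
Thus 9.545 × 1.66667 × 10^-14 ≈ 1.591 × 10^-13 THz.

1.591 × 10^-13 terahertz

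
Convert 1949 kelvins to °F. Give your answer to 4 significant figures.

K = (°F + 459.67) × 5/9.
Applying the formula gives 3049 °F.

3049 °F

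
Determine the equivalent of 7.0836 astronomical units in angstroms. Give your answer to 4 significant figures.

1 au = 1.49598 × 10^21 Å.
Thus 7.0836 × 1.49598 × 10^21 ≈ 1.060 × 10^22 Å.

1.060 × 10^22 angstroms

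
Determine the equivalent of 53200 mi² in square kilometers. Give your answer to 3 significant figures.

1 square mile = 2.58999 km².
Then 53200 × 2.58999 ≈ 138000 km².

138000 km²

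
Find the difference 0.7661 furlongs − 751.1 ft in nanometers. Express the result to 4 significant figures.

0.7661 furlong = 1.54115e+11 nm and 751.1 ft = 2.28935e+11 nm.
1.54115e+11 − 2.28935e+11 ≈ -7.482e+10 nm.

-7.482e+10 nanometers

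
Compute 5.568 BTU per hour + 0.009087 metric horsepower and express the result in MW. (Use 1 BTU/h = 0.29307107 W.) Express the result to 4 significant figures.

8.315e-6 MW

5.568 BTU/h = 1.63182e-6 MW and 0.009087 PS = 6.68348e-6 MW.
1.63182e-6 + 6.68348e-6 ≈ 8.315e-6 MW.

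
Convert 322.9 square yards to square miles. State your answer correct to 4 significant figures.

1 square yard = 3.22831 × 10^-7 square miles.
Then 322.9 × 3.22831 × 10^-7 ≈ 0.0001042 mi².

0.0001042 square miles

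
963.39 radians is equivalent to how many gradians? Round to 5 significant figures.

1 rad = 63.6620 grad.
So 963.39 × 63.6620 ≈ 61331 grad.

61331 grad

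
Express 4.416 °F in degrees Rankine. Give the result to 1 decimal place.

464.1 °R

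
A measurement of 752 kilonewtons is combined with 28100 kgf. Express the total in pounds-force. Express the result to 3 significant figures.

231000 lbf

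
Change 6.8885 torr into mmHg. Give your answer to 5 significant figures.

6.8885 millimeters of mercury

1 torr = 1.00000 mmHg.
So 6.8885 × 1.00000 ≈ 6.8885 mmHg.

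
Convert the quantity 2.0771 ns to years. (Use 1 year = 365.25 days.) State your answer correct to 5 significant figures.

1 nanosecond = 3.16881 × 10^-17 years.
So 2.0771 × 3.16881 × 10^-17 ≈ 6.5819 × 10^-17 yr.

6.5819 × 10^-17 years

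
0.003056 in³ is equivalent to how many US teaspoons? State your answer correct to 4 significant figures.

1 cubic inch = 3.32468 US tsp.
Thus 0.003056 × 3.32468 ≈ 0.01016 US tsp.

0.01016 US teaspoons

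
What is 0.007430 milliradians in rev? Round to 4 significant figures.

1.183e-6 revolutions

1 milliradian = 0.000159155 rev.
Thus 0.007430 × 0.000159155 ≈ 1.183e-6 rev.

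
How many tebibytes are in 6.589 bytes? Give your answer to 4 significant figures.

1 B = 9.09495e-13 TiB.
Thus 6.589 × 9.09495e-13 ≈ 5.993e-12 TiB.

5.993e-12 TiB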